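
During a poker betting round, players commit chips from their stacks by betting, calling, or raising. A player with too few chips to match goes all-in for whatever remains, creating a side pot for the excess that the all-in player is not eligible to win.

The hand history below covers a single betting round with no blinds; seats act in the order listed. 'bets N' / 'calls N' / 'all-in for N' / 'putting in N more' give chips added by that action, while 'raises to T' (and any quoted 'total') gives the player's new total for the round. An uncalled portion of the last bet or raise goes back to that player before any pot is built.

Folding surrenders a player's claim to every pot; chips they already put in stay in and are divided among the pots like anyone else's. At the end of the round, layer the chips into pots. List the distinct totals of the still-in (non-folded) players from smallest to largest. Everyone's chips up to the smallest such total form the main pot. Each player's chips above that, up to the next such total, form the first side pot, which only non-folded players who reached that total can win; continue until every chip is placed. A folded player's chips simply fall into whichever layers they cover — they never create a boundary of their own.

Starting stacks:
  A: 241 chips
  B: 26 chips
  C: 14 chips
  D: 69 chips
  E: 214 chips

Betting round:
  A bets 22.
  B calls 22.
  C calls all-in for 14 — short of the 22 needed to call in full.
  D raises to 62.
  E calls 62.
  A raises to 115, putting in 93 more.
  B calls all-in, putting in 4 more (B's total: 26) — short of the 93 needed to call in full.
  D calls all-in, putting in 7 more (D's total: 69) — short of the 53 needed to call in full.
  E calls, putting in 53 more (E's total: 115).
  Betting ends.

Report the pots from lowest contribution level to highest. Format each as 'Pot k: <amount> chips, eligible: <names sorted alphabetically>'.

Pot 1: 70 chips, eligible: A, B, C, D, E
Pot 2: 48 chips, eligible: A, B, D, E
Pot 3: 129 chips, eligible: A, D, E
Pot 4: 92 chips, eligible: A, E

Derivation:
Contributions: A=115, B=26, C=14, D=69, E=115
Pot levels (distinct totals of non-folded players): 14, 26, 69, 115
Layer 1-14: 14 each from A, B, C, D, E = 14*5 = 70 chips; eligible A, B, C, D, E
Layer 15-26: 12 each from A, B, D, E = 12*4 = 48 chips; eligible A, B, D, E
Layer 27-69: 43 each from A, D, E = 43*3 = 129 chips; eligible A, D, E
Layer 70-115: 46 each from A, E = 46*2 = 92 chips; eligible A, E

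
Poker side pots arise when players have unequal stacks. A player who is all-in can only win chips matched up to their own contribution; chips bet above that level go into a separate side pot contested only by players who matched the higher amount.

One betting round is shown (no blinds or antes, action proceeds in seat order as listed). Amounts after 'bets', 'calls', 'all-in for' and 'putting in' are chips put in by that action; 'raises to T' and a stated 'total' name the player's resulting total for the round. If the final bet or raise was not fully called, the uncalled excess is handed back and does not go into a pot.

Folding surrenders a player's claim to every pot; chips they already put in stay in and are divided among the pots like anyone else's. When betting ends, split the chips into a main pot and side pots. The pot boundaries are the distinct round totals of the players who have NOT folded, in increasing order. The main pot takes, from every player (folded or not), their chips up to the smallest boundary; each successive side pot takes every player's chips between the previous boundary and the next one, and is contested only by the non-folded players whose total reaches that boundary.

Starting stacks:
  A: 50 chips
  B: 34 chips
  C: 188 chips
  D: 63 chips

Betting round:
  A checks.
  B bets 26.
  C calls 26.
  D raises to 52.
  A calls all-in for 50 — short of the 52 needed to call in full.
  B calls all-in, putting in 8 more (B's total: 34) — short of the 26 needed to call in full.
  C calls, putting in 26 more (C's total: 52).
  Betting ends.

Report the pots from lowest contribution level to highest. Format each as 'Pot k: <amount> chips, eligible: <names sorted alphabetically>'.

Pot 1: 136 chips, eligible: A, B, C, D
Pot 2: 48 chips, eligible: A, C, D
Pot 3: 4 chips, eligible: C, D

Derivation:
Contributions: A=50, B=34, C=52, D=52
Pot levels (distinct totals of non-folded players): 34, 50, 52
Layer 1-34: 34 each from A, B, C, D = 34*4 = 136 chips; eligible A, B, C, D
Layer 35-50: 16 each from A, C, D = 16*3 = 48 chips; eligible A, C, D
Layer 51-52: 2 each from C, D = 2*2 = 4 chips; eligible C, D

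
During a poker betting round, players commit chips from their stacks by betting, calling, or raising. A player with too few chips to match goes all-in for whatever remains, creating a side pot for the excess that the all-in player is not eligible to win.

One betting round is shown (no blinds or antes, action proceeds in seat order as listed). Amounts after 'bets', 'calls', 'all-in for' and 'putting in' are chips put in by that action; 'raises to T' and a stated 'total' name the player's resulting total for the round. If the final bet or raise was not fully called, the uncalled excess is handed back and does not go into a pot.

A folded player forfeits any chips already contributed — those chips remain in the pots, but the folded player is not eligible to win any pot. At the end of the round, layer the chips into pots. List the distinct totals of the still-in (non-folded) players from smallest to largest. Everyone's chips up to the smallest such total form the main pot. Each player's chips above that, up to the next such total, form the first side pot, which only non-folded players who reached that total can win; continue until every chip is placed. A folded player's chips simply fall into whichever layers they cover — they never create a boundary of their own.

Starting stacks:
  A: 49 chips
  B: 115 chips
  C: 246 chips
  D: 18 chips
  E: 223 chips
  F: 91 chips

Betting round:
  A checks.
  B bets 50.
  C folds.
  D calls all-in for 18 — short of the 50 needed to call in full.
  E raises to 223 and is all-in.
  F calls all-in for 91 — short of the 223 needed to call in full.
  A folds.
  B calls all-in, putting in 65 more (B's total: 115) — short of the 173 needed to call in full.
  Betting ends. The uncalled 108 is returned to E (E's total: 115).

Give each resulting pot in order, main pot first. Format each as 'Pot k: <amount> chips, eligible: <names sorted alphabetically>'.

Pot 1: 72 chips, eligible: B, D, E, F
Pot 2: 219 chips, eligible: B, E, F
Pot 3: 48 chips, eligible: B, E

Derivation:
Contributions (after 108 returned to E): B=115, D=18, E=115, F=91
Folded: A, C
Pot levels (distinct totals of non-folded players): 18, 91, 115
Layer 1-18: 18 each from B, D, E, F = 18*4 = 72 chips; eligible B, D, E, F
Layer 19-91: 73 each from B, E, F = 73*3 = 219 chips; eligible B, E, F
Layer 92-115: 24 each from B, E = 24*2 = 48 chips; eligible B, E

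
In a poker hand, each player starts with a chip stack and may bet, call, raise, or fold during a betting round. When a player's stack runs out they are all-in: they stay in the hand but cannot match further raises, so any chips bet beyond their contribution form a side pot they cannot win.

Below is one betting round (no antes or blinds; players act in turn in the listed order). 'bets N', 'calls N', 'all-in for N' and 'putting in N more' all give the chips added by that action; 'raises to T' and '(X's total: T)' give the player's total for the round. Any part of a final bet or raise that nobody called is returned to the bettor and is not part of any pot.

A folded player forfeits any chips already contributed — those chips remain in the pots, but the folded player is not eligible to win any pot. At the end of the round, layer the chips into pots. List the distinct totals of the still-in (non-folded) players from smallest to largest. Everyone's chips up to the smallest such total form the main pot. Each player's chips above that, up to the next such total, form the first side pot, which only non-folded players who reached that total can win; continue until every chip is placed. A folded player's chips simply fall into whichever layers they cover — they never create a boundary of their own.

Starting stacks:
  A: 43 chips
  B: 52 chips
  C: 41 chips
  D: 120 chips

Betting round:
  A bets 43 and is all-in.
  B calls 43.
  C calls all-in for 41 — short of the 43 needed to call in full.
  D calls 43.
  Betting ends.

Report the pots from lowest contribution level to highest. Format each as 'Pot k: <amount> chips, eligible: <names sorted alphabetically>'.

Pot 1: 164 chips, eligible: A, B, C, D
Pot 2: 6 chips, eligible: A, B, D

Derivation:
Contributions: A=43, B=43, C=41, D=43
Pot levels (distinct totals of non-folded players): 41, 43
Layer 1-41: 41 each from A, B, C, D = 41*4 = 164 chips; eligible A, B, C, D
Layer 42-43: 2 each from A, B, D = 2*3 = 6 chips; eligible A, B, D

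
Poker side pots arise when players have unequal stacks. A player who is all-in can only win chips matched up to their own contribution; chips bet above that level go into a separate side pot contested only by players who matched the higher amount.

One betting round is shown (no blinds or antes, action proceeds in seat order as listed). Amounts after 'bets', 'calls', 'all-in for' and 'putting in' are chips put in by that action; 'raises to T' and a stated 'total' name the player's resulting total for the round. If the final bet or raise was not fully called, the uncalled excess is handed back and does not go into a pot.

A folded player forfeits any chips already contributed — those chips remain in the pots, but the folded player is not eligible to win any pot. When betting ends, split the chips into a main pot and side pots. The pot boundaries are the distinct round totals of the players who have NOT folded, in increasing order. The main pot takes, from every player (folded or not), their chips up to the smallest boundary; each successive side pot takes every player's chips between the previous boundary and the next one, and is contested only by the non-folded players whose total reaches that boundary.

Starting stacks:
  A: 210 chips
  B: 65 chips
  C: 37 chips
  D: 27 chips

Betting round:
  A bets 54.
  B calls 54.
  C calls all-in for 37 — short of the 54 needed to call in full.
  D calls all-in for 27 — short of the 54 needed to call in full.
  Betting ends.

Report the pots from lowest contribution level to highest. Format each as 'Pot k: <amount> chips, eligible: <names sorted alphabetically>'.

Contributions: A=54, B=54, C=37, D=27
Pot levels (distinct totals of non-folded players): 27, 37, 54
Layer 1-27: 27 each from A, B, C, D = 27*4 = 108 chips; eligible A, B, C, D
Layer 28-37: 10 each from A, B, C = 10*3 = 30 chips; eligible A, B, C
Layer 38-54: 17 each from A, B = 17*2 = 34 chips; eligible A, B

Pot 1: 108 chips, eligible: A, B, C, D
Pot 2: 30 chips, eligible: A, B, C
Pot 3: 34 chips, eligible: A, B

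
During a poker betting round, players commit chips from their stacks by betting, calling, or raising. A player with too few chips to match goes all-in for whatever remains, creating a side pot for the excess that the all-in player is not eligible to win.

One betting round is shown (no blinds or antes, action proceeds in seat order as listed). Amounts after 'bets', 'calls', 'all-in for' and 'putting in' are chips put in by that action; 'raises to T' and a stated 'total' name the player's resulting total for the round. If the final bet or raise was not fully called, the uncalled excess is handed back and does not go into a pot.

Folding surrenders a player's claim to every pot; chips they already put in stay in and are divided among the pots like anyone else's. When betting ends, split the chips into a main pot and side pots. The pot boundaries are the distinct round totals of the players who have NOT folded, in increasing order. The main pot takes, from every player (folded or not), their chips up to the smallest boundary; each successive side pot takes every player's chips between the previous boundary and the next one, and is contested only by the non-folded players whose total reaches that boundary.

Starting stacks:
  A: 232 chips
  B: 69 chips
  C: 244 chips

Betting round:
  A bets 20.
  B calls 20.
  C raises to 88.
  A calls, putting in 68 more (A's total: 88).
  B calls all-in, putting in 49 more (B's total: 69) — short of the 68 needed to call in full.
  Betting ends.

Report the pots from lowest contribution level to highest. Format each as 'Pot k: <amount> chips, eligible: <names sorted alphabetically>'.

Pot 1: 207 chips, eligible: A, B, C
Pot 2: 38 chips, eligible: A, C

Derivation:
Contributions: A=88, B=69, C=88
Pot levels (distinct totals of non-folded players): 69, 88
Layer 1-69: 69 each from A, B, C = 69*3 = 207 chips; eligible A, B, C
Layer 70-88: 19 each from A, C = 19*2 = 38 chips; eligible A, C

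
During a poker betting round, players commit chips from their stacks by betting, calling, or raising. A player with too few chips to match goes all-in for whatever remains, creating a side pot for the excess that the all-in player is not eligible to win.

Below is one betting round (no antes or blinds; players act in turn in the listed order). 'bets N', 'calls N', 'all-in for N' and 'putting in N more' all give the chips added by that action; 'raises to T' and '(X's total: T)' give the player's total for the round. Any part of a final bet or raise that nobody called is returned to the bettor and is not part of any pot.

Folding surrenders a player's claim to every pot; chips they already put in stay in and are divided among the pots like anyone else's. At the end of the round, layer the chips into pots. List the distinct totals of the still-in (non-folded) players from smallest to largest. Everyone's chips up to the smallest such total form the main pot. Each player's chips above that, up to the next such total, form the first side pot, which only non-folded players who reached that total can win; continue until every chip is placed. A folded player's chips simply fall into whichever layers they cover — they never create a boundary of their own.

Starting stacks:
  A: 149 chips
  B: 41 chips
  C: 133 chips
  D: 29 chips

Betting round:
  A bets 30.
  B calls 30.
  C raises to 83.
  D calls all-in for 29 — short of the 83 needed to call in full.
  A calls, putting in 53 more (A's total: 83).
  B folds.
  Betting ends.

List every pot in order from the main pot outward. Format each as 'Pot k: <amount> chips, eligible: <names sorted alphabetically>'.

Contributions: A=83, B=30, C=83, D=29
Folded: B
Pot levels (distinct totals of non-folded players): 29, 83
Layer 1-29: 29 each from A, B, C, D = 29*4 = 116 chips; eligible A, C, D
Layer 30-83: A 54 + B 1 + C 54 = 109 chips; eligible A, C

Pot 1: 116 chips, eligible: A, C, D
Pot 2: 109 chips, eligible: A, C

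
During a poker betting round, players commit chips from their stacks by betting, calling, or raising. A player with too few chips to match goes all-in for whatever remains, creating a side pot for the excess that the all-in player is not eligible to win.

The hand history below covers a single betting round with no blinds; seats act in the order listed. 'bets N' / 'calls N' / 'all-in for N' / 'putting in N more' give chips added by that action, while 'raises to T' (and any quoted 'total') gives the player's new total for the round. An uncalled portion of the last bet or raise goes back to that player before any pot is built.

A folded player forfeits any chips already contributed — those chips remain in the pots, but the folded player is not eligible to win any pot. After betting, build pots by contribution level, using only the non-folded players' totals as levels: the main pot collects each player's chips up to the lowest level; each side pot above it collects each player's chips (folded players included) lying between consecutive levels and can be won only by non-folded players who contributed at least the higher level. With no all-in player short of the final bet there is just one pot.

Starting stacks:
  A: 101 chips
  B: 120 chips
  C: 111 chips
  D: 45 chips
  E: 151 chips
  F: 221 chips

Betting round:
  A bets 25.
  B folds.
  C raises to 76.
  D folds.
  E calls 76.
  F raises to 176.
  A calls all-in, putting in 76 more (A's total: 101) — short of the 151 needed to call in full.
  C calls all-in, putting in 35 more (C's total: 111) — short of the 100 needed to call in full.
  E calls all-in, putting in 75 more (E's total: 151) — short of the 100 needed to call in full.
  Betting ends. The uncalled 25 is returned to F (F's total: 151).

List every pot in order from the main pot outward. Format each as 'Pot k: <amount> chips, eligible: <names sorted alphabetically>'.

Contributions (after 25 returned to F): A=101, C=111, E=151, F=151
Folded: B, D
Pot levels (distinct totals of non-folded players): 101, 111, 151
Layer 1-101: 101 each from A, C, E, F = 101*4 = 404 chips; eligible A, C, E, F
Layer 102-111: 10 each from C, E, F = 10*3 = 30 chips; eligible C, E, F
Layer 112-151: 40 each from E, F = 40*2 = 80 chips; eligible E, F

Pot 1: 404 chips, eligible: A, C, E, F
Pot 2: 30 chips, eligible: C, E, F
Pot 3: 80 chips, eligible: E, F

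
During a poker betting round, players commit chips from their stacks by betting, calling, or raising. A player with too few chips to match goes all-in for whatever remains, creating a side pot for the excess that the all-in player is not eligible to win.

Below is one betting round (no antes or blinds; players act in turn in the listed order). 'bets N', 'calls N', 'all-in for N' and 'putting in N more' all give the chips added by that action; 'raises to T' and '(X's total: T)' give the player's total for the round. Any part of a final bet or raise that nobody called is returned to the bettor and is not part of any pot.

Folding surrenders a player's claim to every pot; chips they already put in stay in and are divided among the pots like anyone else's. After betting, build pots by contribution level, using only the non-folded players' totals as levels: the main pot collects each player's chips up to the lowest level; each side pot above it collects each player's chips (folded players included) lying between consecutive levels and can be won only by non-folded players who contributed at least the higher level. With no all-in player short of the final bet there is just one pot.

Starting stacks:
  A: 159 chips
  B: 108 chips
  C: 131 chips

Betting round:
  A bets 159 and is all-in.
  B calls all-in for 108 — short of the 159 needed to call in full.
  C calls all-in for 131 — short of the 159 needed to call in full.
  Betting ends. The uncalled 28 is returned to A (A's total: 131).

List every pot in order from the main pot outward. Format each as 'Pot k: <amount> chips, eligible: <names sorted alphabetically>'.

Pot 1: 324 chips, eligible: A, B, C
Pot 2: 46 chips, eligible: A, C

Derivation:
Contributions (after 28 returned to A): A=131, B=108, C=131
Pot levels (distinct totals of non-folded players): 108, 131
Layer 1-108: 108 each from A, B, C = 108*3 = 324 chips; eligible A, B, C
Layer 109-131: 23 each from A, C = 23*2 = 46 chips; eligible A, C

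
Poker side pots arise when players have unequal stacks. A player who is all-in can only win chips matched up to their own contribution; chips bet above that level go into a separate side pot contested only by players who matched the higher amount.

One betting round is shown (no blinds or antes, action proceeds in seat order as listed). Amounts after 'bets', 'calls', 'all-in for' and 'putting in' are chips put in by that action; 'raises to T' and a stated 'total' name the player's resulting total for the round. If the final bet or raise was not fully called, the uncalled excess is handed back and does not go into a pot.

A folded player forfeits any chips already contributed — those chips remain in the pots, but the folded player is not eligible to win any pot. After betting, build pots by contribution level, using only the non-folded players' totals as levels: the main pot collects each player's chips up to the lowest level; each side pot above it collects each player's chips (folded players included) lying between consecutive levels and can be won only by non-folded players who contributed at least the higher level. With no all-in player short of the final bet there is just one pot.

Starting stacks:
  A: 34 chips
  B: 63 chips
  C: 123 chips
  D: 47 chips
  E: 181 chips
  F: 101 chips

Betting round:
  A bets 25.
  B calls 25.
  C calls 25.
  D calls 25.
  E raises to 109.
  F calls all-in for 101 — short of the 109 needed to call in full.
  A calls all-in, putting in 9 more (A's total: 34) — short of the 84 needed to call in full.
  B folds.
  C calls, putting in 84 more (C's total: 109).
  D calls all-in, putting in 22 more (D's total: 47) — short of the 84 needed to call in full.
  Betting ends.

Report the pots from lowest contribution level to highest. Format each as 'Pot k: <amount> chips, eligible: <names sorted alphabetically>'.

Pot 1: 195 chips, eligible: A, C, D, E, F
Pot 2: 52 chips, eligible: C, D, E, F
Pot 3: 162 chips, eligible: C, E, F
Pot 4: 16 chips, eligible: C, E

Derivation:
Contributions: A=34, B=25, C=109, D=47, E=109, F=101
Folded: B
Pot levels (distinct totals of non-folded players): 34, 47, 101, 109
Layer 1-34: A 34 + B 25 + C 34 + D 34 + E 34 + F 34 = 195 chips; eligible A, C, D, E, F
Layer 35-47: 13 each from C, D, E, F = 13*4 = 52 chips; eligible C, D, E, F
Layer 48-101: 54 each from C, E, F = 54*3 = 162 chips; eligible C, E, F
Layer 102-109: 8 each from C, E = 8*2 = 16 chips; eligible C, E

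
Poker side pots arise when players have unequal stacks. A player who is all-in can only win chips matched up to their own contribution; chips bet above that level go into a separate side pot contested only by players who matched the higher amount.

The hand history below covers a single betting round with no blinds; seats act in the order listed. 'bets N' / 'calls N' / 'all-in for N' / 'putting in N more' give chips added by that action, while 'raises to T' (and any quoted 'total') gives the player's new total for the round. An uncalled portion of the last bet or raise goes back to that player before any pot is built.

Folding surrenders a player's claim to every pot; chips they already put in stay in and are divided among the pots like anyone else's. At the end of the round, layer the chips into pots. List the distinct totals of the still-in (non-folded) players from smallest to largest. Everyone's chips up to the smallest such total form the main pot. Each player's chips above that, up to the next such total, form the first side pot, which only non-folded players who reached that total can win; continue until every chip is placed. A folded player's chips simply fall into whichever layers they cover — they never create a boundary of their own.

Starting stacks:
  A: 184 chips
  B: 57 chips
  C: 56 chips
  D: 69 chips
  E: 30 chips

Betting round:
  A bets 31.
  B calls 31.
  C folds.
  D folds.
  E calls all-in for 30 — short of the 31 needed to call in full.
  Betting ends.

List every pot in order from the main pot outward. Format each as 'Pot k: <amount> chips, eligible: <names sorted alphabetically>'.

Pot 1: 90 chips, eligible: A, B, E
Pot 2: 2 chips, eligible: A, B

Derivation:
Contributions: A=31, B=31, E=30
Folded: C, D
Pot levels (distinct totals of non-folded players): 30, 31
Layer 1-30: 30 each from A, B, E = 30*3 = 90 chips; eligible A, B, E
Layer 31-31: 1 each from A, B = 1*2 = 2 chips; eligible A, B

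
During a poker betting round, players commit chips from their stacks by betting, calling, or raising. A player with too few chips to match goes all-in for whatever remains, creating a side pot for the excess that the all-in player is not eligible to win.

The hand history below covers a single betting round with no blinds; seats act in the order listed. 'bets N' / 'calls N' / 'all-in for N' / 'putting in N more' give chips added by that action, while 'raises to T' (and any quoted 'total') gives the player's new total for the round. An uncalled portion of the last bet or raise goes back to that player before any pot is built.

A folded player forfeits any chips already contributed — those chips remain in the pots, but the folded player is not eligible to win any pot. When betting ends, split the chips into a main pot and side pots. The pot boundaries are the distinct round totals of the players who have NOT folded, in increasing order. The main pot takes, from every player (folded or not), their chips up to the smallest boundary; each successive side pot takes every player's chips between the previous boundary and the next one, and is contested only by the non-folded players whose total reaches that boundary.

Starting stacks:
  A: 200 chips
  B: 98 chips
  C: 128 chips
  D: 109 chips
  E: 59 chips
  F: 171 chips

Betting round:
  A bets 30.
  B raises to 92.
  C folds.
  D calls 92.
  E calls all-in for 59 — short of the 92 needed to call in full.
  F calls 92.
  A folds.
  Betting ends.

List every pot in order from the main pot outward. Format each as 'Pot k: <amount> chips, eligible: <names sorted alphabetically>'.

Contributions: A=30, B=92, D=92, E=59, F=92
Folded: A, C
Pot levels (distinct totals of non-folded players): 59, 92
Layer 1-59: A 30 + B 59 + D 59 + E 59 + F 59 = 266 chips; eligible B, D, E, F
Layer 60-92: 33 each from B, D, F = 33*3 = 99 chips; eligible B, D, F

Pot 1: 266 chips, eligible: B, D, E, F
Pot 2: 99 chips, eligible: B, D, F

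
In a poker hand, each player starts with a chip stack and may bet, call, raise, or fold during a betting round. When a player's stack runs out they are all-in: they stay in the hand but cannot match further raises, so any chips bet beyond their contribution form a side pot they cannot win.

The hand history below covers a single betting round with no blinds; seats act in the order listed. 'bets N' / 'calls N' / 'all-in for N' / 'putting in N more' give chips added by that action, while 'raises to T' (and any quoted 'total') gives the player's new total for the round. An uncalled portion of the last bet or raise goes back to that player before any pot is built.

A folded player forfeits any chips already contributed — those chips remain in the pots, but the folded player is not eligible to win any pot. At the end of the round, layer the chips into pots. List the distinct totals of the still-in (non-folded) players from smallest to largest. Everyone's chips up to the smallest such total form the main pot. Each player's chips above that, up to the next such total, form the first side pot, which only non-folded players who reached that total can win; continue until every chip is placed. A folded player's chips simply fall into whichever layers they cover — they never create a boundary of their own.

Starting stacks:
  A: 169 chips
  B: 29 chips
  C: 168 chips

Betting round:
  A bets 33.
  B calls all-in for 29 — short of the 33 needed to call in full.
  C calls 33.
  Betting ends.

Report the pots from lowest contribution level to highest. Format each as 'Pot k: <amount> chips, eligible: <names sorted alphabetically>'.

Contributions: A=33, B=29, C=33
Pot levels (distinct totals of non-folded players): 29, 33
Layer 1-29: 29 each from A, B, C = 29*3 = 87 chips; eligible A, B, C
Layer 30-33: 4 each from A, C = 4*2 = 8 chips; eligible A, C

Pot 1: 87 chips, eligible: A, B, C
Pot 2: 8 chips, eligible: A, C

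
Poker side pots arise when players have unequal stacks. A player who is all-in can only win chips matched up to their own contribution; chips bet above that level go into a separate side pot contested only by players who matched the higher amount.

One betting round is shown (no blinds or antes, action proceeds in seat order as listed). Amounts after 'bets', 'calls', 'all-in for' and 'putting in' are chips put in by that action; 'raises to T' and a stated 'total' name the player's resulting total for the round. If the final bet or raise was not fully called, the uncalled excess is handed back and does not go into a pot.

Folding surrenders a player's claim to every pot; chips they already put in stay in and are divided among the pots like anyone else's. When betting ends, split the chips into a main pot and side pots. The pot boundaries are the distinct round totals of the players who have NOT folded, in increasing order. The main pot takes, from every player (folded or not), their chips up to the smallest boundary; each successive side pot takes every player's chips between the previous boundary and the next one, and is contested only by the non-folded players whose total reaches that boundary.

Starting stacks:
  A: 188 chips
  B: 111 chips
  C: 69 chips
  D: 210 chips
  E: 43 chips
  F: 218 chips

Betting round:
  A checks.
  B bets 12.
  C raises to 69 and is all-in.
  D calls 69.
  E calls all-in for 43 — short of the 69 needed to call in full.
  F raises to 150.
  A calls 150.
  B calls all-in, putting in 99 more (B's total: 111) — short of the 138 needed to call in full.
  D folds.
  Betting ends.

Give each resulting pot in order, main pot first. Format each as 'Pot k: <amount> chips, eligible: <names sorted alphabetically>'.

Pot 1: 258 chips, eligible: A, B, C, E, F
Pot 2: 130 chips, eligible: A, B, C, F
Pot 3: 126 chips, eligible: A, B, F
Pot 4: 78 chips, eligible: A, F

Derivation:
Contributions: A=150, B=111, C=69, D=69, E=43, F=150
Folded: D
Pot levels (distinct totals of non-folded players): 43, 69, 111, 150
Layer 1-43: 43 each from A, B, C, D, E, F = 43*6 = 258 chips; eligible A, B, C, E, F
Layer 44-69: 26 each from A, B, C, D, F = 26*5 = 130 chips; eligible A, B, C, F
Layer 70-111: 42 each from A, B, F = 42*3 = 126 chips; eligible A, B, F
Layer 112-150: 39 each from A, F = 39*2 = 78 chips; eligible A, F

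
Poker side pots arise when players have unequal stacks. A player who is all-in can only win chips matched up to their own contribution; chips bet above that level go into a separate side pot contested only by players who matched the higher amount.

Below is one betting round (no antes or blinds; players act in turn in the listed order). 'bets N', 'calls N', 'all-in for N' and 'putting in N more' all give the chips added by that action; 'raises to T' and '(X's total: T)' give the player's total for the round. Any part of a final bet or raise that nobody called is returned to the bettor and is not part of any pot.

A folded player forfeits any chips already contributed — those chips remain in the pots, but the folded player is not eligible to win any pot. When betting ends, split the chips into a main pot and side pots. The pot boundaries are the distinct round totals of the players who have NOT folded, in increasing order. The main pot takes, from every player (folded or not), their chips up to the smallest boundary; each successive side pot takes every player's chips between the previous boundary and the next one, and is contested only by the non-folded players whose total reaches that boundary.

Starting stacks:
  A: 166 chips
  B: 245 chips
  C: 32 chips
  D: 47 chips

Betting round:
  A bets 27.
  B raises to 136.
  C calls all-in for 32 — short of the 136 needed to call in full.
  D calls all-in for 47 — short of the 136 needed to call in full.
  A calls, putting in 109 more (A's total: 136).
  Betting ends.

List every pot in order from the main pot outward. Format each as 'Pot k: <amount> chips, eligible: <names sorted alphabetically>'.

Pot 1: 128 chips, eligible: A, B, C, D
Pot 2: 45 chips, eligible: A, B, D
Pot 3: 178 chips, eligible: A, B

Derivation:
Contributions: A=136, B=136, C=32, D=47
Pot levels (distinct totals of non-folded players): 32, 47, 136
Layer 1-32: 32 each from A, B, C, D = 32*4 = 128 chips; eligible A, B, C, D
Layer 33-47: 15 each from A, B, D = 15*3 = 45 chips; eligible A, B, D
Layer 48-136: 89 each from A, B = 89*2 = 178 chips; eligible A, B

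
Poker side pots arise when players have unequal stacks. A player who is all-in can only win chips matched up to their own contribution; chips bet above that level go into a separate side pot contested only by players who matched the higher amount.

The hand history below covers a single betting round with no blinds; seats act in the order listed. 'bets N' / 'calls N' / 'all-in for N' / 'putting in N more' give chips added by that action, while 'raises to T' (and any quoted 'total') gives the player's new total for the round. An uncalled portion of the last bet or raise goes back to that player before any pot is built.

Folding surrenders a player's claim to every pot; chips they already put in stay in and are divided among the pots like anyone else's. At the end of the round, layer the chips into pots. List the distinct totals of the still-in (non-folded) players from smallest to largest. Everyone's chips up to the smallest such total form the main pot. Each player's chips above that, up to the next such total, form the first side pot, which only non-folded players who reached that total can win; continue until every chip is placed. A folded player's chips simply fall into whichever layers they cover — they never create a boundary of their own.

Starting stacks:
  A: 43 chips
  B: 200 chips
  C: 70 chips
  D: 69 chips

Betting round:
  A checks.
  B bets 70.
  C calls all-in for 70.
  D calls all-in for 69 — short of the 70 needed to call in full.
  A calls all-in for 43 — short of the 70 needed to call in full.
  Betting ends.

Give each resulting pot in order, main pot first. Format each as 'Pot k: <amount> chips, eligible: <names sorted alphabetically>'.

Contributions: A=43, B=70, C=70, D=69
Pot levels (distinct totals of non-folded players): 43, 69, 70
Layer 1-43: 43 each from A, B, C, D = 43*4 = 172 chips; eligible A, B, C, D
Layer 44-69: 26 each from B, C, D = 26*3 = 78 chips; eligible B, C, D
Layer 70-70: 1 each from B, C = 1*2 = 2 chips; eligible B, C

Pot 1: 172 chips, eligible: A, B, C, D
Pot 2: 78 chips, eligible: B, C, D
Pot 3: 2 chips, eligible: B, C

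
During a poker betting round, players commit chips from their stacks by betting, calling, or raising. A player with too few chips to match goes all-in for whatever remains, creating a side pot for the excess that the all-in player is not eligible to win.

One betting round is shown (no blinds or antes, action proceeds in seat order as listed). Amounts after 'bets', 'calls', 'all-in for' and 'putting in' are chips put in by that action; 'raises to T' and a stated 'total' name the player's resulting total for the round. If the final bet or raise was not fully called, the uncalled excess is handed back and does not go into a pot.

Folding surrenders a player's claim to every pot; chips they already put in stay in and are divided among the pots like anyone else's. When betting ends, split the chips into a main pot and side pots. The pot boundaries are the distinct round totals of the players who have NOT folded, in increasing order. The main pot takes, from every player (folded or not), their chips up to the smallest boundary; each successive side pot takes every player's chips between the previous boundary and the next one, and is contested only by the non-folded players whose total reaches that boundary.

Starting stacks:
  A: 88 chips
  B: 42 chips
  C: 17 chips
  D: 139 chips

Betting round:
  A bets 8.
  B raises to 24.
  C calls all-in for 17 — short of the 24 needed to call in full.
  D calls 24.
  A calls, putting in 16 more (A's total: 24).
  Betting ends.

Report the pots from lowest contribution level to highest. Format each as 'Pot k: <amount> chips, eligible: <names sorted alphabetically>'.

Pot 1: 68 chips, eligible: A, B, C, D
Pot 2: 21 chips, eligible: A, B, D

Derivation:
Contributions: A=24, B=24, C=17, D=24
Pot levels (distinct totals of non-folded players): 17, 24
Layer 1-17: 17 each from A, B, C, D = 17*4 = 68 chips; eligible A, B, C, D
Layer 18-24: 7 each from A, B, D = 7*3 = 21 chips; eligible A, B, D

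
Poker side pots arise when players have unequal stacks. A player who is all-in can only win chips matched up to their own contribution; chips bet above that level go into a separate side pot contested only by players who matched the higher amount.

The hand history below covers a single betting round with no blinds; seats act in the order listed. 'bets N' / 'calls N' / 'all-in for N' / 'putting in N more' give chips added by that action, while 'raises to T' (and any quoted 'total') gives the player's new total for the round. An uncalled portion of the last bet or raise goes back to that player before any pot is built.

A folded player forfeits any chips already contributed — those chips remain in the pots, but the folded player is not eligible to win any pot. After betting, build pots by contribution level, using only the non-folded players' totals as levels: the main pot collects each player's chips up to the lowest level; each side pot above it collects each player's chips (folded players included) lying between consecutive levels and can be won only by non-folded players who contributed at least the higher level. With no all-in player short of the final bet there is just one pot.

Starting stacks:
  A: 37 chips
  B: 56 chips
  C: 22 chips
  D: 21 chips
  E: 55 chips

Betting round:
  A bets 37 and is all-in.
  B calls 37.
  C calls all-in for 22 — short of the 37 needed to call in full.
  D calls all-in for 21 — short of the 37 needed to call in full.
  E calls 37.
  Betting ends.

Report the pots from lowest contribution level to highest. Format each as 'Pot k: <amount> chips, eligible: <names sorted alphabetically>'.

Pot 1: 105 chips, eligible: A, B, C, D, E
Pot 2: 4 chips, eligible: A, B, C, E
Pot 3: 45 chips, eligible: A, B, E

Derivation:
Contributions: A=37, B=37, C=22, D=21, E=37
Pot levels (distinct totals of non-folded players): 21, 22, 37
Layer 1-21: 21 each from A, B, C, D, E = 21*5 = 105 chips; eligible A, B, C, D, E
Layer 22-22: 1 each from A, B, C, E = 1*4 = 4 chips; eligible A, B, C, E
Layer 23-37: 15 each from A, B, E = 15*3 = 45 chips; eligible A, B, E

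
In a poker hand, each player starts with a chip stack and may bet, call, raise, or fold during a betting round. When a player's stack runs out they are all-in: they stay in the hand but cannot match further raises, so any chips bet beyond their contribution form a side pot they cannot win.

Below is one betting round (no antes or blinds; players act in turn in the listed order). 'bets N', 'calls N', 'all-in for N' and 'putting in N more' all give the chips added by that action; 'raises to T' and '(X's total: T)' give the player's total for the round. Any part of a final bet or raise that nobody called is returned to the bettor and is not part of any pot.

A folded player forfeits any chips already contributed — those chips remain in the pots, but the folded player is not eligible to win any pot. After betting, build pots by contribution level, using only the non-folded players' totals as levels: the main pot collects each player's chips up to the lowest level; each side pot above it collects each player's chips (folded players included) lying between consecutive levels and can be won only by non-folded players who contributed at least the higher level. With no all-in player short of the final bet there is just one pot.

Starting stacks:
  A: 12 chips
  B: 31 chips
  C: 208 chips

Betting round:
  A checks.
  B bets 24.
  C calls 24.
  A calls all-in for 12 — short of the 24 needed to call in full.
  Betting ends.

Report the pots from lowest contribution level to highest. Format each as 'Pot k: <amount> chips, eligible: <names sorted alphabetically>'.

Contributions: A=12, B=24, C=24
Pot levels (distinct totals of non-folded players): 12, 24
Layer 1-12: 12 each from A, B, C = 12*3 = 36 chips; eligible A, B, C
Layer 13-24: 12 each from B, C = 12*2 = 24 chips; eligible B, C

Pot 1: 36 chips, eligible: A, B, C
Pot 2: 24 chips, eligible: B, C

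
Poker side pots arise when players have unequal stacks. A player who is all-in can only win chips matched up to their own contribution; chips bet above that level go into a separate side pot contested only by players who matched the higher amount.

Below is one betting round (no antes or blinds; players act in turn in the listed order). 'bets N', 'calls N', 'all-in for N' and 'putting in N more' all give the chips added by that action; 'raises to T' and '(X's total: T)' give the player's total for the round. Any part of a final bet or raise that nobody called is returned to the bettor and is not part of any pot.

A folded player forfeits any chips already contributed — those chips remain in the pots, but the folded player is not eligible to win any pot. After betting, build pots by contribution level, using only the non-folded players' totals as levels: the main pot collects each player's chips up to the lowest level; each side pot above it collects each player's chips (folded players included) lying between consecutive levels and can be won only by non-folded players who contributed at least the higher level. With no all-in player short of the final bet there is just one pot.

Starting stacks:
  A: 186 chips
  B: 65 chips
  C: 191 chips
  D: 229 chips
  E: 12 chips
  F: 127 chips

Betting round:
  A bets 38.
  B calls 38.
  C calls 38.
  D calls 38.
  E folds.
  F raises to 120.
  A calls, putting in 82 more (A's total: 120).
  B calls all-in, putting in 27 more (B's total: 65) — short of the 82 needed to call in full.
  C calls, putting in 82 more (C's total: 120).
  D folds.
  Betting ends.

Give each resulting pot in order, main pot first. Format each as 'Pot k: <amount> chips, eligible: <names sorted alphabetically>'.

Contributions: A=120, B=65, C=120, D=38, F=120
Folded: D, E
Pot levels (distinct totals of non-folded players): 65, 120
Layer 1-65: A 65 + B 65 + C 65 + D 38 + F 65 = 298 chips; eligible A, B, C, F
Layer 66-120: 55 each from A, C, F = 55*3 = 165 chips; eligible A, C, F

Pot 1: 298 chips, eligible: A, B, C, F
Pot 2: 165 chips, eligible: A, C, F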